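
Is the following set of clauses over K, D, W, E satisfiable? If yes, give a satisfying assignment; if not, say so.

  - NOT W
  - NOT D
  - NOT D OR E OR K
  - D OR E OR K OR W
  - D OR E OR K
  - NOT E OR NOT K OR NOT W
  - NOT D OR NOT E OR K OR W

K = False; D = False; W = False; E = True

Unit clause (NOT W) forces W = False.
Unit clause (NOT D) forces D = False.
Set K = False.
  then (D OR E OR K OR W) forces E = True.
Check each clause:
  (NOT W): NOT W holds.
  (NOT D): NOT D holds.
  (NOT D OR E OR K): NOT D holds.
  (D OR E OR K OR W): E holds.
  (D OR E OR K): E holds.
  (NOT E OR NOT K OR NOT W): NOT K holds.
  (NOT D OR NOT E OR K OR W): NOT D holds.
All clauses satisfied.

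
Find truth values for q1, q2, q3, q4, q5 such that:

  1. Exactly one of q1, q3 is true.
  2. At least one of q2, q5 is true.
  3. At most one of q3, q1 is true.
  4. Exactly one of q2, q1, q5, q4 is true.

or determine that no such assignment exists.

q1 = False; q2 = False; q3 = True; q4 = False; q5 = True

  (1) {q1, q3}: 1 true — exactly one ✓
  (2) {q2, q5}: 1 true — at least one ✓
  (3) {q3, q1}: 1 true — at most one ✓
  (4) {q2, q1, q5, q4}: 1 true — exactly one ✓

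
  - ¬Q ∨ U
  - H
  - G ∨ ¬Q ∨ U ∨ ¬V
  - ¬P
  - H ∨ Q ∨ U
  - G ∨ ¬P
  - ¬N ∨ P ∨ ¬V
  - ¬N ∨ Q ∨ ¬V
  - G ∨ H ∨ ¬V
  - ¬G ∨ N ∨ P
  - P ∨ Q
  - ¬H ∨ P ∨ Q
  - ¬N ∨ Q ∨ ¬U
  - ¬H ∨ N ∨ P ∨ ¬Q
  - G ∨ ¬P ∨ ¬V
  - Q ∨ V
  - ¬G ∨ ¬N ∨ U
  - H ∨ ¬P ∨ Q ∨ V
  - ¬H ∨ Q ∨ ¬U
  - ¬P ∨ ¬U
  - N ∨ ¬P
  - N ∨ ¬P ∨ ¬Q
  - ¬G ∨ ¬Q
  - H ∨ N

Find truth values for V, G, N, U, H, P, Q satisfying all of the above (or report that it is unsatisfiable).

V = False, G = False, N = True, U = True, H = True, P = False, Q = True

Unit clause (H) forces H = True.
Unit clause (¬P) forces P = False.
In (P ∨ Q) only Q is left, so Q = True.
In (¬H ∨ N ∨ P ∨ ¬Q) only N is left, so N = True.
In (¬G ∨ ¬Q) only ¬G is left, so G = False.
In (¬Q ∨ U) only U is left, so U = True.
In (¬N ∨ P ∨ ¬V) only ¬V is left, so V = False.
All clauses satisfied.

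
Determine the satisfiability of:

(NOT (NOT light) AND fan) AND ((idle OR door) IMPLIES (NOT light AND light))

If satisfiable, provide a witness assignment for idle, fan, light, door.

idle=F, fan=T, light=T, door=F

  NOT (NOT light) AND fan = True
    NOT (NOT light) = True
      NOT light = False
  (idle OR door) IMPLIES (NOT light AND light) = True
    idle OR door = False
    NOT light AND light = False
      NOT light = False
Both conjuncts True, so the formula holds.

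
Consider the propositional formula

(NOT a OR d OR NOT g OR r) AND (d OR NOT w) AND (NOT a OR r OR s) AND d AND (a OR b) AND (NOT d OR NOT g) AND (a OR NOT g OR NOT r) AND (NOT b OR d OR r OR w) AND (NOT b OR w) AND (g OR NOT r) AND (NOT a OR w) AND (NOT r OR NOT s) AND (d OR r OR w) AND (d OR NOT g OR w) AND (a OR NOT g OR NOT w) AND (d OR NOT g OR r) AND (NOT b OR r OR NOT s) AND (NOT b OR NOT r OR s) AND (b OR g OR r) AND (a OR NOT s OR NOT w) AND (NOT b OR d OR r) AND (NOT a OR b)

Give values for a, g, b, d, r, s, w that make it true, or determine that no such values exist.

a = False, g = False, b = True, d = True, r = False, s = False, w = True

Unit clause (d) forces d = True.
In (NOT d OR NOT g) only NOT g is left, so g = False.
In (g OR NOT r) only NOT r is left, so r = False.
In (b OR g OR r) only b is left, so b = True.
In (NOT b OR w) only w is left, so w = True.
In (NOT b OR r OR NOT s) only NOT s is left, so s = False.
In (NOT a OR r OR s) only NOT a is left, so a = False.
All clauses satisfied.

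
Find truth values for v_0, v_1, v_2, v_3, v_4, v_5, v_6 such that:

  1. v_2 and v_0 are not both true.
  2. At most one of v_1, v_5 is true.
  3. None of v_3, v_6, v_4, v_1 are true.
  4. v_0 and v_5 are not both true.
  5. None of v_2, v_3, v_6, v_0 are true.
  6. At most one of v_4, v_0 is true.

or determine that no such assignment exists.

v_0 = False; v_1 = False; v_2 = False; v_3 = False; v_4 = False; v_5 = True; v_6 = False

  (1) v_2=F, v_0=F — not both ✓
  (2) {v_1, v_5}: 1 true — at most one ✓
  (3) {v_3, v_6, v_4, v_1}: 0 true — none ✓
  (4) v_0=F, v_5=T — not both ✓
  (5) {v_2, v_3, v_6, v_0}: 0 true — none ✓
  (6) {v_4, v_0}: 0 true — at most one ✓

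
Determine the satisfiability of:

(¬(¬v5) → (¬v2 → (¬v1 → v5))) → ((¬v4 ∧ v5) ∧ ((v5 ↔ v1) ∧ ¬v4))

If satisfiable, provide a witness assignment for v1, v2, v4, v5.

v1: True; v2: True; v4: False; v5: True

  (¬(¬v5) → (¬v2 → (¬v1 → v5))) → ((¬v4 ∧ v5) ∧ ((v5 ↔ v1) ∧ ¬v4)) = True
    ¬(¬v5) → (¬v2 → (¬v1 → v5)) = True
      ¬(¬v5) = True
        ¬v5 = False
      ¬v2 → (¬v1 → v5) = True
        ¬v2 = False
        ¬v1 → v5 = True
          ¬v1 = False
    (¬v4 ∧ v5) ∧ ((v5 ↔ v1) ∧ ¬v4) = True
      ¬v4 ∧ v5 = True
        ¬v4 = True
      (v5 ↔ v1) ∧ ¬v4 = True
        v5 ↔ v1 = True
        ¬v4 = True
The formula evaluates to True.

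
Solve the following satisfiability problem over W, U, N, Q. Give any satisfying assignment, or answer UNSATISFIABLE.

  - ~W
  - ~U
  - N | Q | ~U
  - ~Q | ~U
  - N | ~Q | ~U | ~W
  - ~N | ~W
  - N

W = False, U = False, N = True, Q = False

Unit clause (~W) forces W = False.
Unit clause (~U) forces U = False.
Unit clause (N) forces N = True.
Set Q = False.
Check each clause:
  (~W): ~W holds.
  (~U): ~U holds.
  (N | Q | ~U): N holds.
  (~Q | ~U): ~Q holds.
  (N | ~Q | ~U | ~W): N holds.
  (~N | ~W): ~W holds.
  (N): N holds.
All clauses satisfied.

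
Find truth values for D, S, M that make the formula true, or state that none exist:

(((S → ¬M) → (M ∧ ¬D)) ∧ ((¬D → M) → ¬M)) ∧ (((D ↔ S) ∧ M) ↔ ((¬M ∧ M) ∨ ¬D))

UNSATISFIABLE

Case M = True: the conjunct (¬D → M) → ¬M becomes (¬D → True) → ¬True = False.
Case M = False: the conjunct (S → ¬M) → (M ∧ ¬D) becomes (S → True) → (False ∧ ¬D) = False.
Both cases fail — unsatisfiable.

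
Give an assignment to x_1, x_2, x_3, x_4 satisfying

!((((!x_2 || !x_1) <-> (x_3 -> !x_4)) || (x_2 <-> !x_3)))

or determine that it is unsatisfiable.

x_1 = False, x_2 = True, x_3 = True, x_4 = True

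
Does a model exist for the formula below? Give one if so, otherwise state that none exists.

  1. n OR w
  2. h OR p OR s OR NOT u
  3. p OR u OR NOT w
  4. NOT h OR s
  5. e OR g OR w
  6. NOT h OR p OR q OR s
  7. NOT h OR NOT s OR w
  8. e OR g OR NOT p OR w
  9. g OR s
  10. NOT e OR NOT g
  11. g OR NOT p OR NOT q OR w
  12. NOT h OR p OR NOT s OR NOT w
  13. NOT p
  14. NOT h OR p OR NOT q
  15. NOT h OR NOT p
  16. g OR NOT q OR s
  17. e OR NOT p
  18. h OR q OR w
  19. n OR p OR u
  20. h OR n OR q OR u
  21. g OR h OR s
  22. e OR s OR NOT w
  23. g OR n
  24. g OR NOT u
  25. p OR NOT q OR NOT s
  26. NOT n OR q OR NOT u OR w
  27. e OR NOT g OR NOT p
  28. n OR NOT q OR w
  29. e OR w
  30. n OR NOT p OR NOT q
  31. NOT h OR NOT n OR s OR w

Unit clause (NOT p) forces p = False.
Set s = True.
  then (p OR NOT q OR NOT s) forces q = False.
Set n = True.
Set e = False.
  then (e OR w) forces w = True.
  then (p OR u OR NOT w) forces u = True.
  then (NOT h OR p OR NOT s OR NOT w) forces h = False.
  then (g OR NOT u) forces g = True.
All clauses satisfied.

s = True, n = True, e = False, h = False, q = False, u = True, g = True, w = True, p = False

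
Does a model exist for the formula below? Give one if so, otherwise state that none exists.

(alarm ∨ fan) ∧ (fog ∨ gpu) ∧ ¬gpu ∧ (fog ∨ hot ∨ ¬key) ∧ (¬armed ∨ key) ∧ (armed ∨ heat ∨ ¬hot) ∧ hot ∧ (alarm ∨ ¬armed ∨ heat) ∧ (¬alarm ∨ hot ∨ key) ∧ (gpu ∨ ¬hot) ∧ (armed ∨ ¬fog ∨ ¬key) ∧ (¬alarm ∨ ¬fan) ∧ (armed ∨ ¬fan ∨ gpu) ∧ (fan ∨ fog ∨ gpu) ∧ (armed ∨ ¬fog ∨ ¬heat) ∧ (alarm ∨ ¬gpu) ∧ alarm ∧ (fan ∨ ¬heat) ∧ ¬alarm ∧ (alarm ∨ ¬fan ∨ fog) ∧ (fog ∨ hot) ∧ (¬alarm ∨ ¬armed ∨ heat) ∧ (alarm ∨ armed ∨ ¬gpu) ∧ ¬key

Case alarm = True:
  Clause (¬alarm) is falsified — contradiction.
Case alarm = False:
  Clause (alarm) is falsified — contradiction.
Both cases fail, so the formula is unsatisfiable.

Unsatisfiable — no assignment works.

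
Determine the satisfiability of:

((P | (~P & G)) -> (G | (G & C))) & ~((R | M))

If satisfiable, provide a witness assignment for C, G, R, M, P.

C: False; G: False; R: False; M: False; P: False

  (P | (~P & G)) -> (G | (G & C)) = True
    P | (~P & G) = False
      ~P & G = False
        ~P = True
    G | (G & C) = False
      G & C = False
  ~((R | M)) = True
    R | M = False
Both conjuncts True, so the formula holds.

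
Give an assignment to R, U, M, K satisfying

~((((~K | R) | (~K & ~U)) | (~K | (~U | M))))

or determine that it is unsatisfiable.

R=F, U=T, M=F, K=T

  ~((((~K | R) | (~K & ~U)) | (~K | (~U | M)))) = True
    ((~K | R) | (~K & ~U)) | (~K | (~U | M)) = False
      (~K | R) | (~K & ~U) = False
        ~K | R = False
          ~K = False
        ~K & ~U = False
          ~K = False
          ~U = False
      ~K | (~U | M) = False
        ~K = False
        ~U | M = False
          ~U = False
The formula evaluates to True.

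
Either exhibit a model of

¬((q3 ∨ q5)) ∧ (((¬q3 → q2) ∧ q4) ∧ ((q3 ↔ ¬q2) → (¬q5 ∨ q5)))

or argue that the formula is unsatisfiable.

q2: True; q3: False; q4: True; q5: False

  ¬((q3 ∨ q5)) = True
    q3 ∨ q5 = False
  ((¬q3 → q2) ∧ q4) ∧ ((q3 ↔ ¬q2) → (¬q5 ∨ q5)) = True
    (¬q3 → q2) ∧ q4 = True
      ¬q3 → q2 = True
        ¬q3 = True
    (q3 ↔ ¬q2) → (¬q5 ∨ q5) = True
      q3 ↔ ¬q2 = True
        ¬q2 = False
      ¬q5 ∨ q5 = True
        ¬q5 = True
Both conjuncts True, so the formula holds.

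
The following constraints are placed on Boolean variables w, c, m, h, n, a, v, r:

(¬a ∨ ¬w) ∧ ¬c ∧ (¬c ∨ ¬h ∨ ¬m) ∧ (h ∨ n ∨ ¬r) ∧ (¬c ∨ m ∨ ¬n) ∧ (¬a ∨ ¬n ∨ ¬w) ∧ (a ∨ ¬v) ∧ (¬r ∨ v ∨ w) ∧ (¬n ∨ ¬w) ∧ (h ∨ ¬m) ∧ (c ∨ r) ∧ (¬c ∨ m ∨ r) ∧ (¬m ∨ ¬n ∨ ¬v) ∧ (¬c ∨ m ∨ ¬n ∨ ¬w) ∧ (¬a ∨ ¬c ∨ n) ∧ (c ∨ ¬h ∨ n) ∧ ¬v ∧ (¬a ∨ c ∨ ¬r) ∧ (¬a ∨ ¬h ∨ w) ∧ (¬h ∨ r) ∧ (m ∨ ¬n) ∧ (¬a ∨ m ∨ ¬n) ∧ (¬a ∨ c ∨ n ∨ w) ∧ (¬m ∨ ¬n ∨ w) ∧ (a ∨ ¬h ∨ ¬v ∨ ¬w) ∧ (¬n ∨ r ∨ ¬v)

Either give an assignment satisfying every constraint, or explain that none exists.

No satisfying assignment exists.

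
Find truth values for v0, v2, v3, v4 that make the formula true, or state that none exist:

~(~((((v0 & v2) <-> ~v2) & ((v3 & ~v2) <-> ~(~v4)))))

v0 = False; v2 = True; v3 = True; v4 = False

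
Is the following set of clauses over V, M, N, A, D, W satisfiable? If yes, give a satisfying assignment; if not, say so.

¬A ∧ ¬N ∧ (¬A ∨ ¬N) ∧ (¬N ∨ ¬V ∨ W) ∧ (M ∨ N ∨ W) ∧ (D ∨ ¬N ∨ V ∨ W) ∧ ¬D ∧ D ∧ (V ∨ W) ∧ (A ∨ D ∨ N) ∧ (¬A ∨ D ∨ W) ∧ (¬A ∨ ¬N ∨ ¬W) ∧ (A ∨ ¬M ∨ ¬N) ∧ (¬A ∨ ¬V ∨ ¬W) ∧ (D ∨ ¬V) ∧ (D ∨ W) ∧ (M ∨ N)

Case D = True:
  Clause (¬D) is falsified — contradiction.
Case D = False:
  Clause (D) is falsified — contradiction.
Both cases fail, so the formula is unsatisfiable.

No satisfying assignment exists.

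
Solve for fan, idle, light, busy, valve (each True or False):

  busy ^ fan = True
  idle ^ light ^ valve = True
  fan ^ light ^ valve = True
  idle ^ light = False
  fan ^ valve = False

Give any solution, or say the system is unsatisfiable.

fan = True, idle = True, light = True, busy = False, valve = True

busy ^ fan = F ^ T = True ✓
idle ^ light ^ valve = T ^ T ^ T = True ✓
fan ^ light ^ valve = T ^ T ^ T = True ✓
idle ^ light = T ^ T = False ✓
fan ^ valve = T ^ T = False ✓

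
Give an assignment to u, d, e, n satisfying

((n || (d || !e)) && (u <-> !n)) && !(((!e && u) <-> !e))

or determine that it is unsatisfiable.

u = False, d = False, e = False, n = True

  (n || (d || !e)) && (u <-> !n) = True
    n || (d || !e) = True
      d || !e = True
        !e = True
    u <-> !n = True
      !n = False
  !(((!e && u) <-> !e)) = True
    (!e && u) <-> !e = False
      !e && u = False
        !e = True
      !e = True
Both conjuncts True, so the formula holds.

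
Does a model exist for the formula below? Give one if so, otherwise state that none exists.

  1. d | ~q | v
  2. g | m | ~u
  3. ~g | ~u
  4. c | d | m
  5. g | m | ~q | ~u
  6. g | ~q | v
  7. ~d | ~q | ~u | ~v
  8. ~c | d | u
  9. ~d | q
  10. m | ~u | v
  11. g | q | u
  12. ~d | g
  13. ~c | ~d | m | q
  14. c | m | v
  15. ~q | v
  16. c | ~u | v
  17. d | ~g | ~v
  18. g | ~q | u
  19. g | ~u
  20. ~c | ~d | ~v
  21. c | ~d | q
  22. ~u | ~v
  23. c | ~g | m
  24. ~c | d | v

g=T, v=T, u=F, c=F, m=T, d=T, q=T

Set g = True.
  then (~g | ~u) forces u = False.
Set v = True.
  then (d | ~g | ~v) forces d = True.
  then (~c | ~d | ~v) forces c = False.
  then (c | ~d | q) forces q = True.
  then (c | ~g | m) forces m = True.
All clauses satisfied.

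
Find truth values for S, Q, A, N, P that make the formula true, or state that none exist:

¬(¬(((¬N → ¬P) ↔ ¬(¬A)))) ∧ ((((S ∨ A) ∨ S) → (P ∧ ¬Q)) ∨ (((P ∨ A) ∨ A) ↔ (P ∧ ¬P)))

S=T, Q=F, A=F, N=F, P=T

  ¬(¬(((¬N → ¬P) ↔ ¬(¬A)))) = True
    ¬(((¬N → ¬P) ↔ ¬(¬A))) = False
      (¬N → ¬P) ↔ ¬(¬A) = True
        ¬N → ¬P = False
          ¬N = True
          ¬P = False
        ¬(¬A) = False
          ¬A = True
  (((S ∨ A) ∨ S) → (P ∧ ¬Q)) ∨ (((P ∨ A) ∨ A) ↔ (P ∧ ¬P)) = True
    ((S ∨ A) ∨ S) → (P ∧ ¬Q) = True
      (S ∨ A) ∨ S = True
        S ∨ A = True
      P ∧ ¬Q = True
        ¬Q = True
    ((P ∨ A) ∨ A) ↔ (P ∧ ¬P) = False
      (P ∨ A) ∨ A = True
        P ∨ A = True
      P ∧ ¬P = False
        ¬P = False
Both conjuncts True, so the formula holds.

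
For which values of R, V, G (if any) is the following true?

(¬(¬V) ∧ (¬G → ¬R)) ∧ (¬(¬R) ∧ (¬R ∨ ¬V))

Case R = True: the formula simplifies to (¬(¬V) ∧ G) ∧ ¬V.
  V = True: the conjunct ¬V is False.
  V = False: the conjunct ¬(¬V) becomes ¬(¬False) = False.
Case R = False: the conjunct ¬(¬R) becomes ¬(¬False) = False.
Both cases fail — unsatisfiable.

No satisfying assignment exists.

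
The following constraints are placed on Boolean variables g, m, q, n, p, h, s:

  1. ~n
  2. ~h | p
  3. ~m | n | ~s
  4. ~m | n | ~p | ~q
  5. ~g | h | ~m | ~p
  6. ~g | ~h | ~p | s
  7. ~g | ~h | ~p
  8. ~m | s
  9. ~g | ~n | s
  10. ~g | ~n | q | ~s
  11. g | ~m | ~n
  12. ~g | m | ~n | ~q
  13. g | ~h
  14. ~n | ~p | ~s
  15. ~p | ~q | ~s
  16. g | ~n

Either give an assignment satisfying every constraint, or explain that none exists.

g=T, m=F, q=T, n=F, p=F, h=F, s=T

Unit clause (~n) forces n = False.
Set g = True.
Set m = False.
Set q = True.
Set p = False.
  then (~h | p) forces h = False.
Set s = True.
All clauses satisfied.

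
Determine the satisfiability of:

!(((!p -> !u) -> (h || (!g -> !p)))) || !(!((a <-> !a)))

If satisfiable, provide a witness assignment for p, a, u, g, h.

p = True; a = False; u = True; g = False; h = False

  !(((!p -> !u) -> (h || (!g -> !p)))) || !(!((a <-> !a))) = True
    !(((!p -> !u) -> (h || (!g -> !p)))) = True
      (!p -> !u) -> (h || (!g -> !p)) = False
        !p -> !u = True
          !p = False
          !u = False
        h || (!g -> !p) = False
          !g -> !p = False
            !g = True
            !p = False
    !(!((a <-> !a))) = False
      !((a <-> !a)) = True
        a <-> !a = False
          !a = True
The formula evaluates to True.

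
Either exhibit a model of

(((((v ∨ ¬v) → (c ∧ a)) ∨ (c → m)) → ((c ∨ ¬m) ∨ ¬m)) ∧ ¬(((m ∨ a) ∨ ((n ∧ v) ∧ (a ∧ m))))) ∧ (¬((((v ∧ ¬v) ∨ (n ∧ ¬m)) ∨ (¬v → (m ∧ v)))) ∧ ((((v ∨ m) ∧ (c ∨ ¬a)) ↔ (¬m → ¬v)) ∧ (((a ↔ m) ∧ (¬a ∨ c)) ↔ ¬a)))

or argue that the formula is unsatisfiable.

Unsatisfiable — no assignment works.

Case m = True: the conjunct ¬(((m ∨ a) ∨ ((n ∧ v) ∧ (a ∧ m)))) becomes ¬((True ∨ ((n ∧ v) ∧ a))) = False.
Case m = False: the formula simplifies to ¬a ∧ (¬((((v ∧ ¬v) ∨ n) ∨ v)) ∧ (((v ∧ (c ∨ ¬a)) ↔ ¬v) ∧ ((¬a ∧ (¬a ∨ c)) ↔ ¬a))).
  v = True: the conjunct ¬((((v ∧ ¬v) ∨ n) ∨ v)) becomes ¬((n ∨ True)) = False.
  v = False: the conjunct (v ∧ (c ∨ ¬a)) ↔ ¬v becomes (False ∧ (c ∨ ¬a)) ↔ ¬False = False.
Both cases fail — unsatisfiable.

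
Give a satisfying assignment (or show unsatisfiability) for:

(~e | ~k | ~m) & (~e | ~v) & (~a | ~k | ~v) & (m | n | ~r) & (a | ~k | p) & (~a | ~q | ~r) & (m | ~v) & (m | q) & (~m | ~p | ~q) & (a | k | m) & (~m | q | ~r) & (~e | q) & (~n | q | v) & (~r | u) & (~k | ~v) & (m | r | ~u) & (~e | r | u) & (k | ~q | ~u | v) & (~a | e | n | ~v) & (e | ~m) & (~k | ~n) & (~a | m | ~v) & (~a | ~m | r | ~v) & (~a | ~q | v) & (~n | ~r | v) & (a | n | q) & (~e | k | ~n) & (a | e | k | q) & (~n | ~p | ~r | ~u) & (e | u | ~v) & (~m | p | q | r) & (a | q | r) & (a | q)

u = False, a = False, v = False, e = False, m = False, k = True, r = False, p = True, q = True, n = False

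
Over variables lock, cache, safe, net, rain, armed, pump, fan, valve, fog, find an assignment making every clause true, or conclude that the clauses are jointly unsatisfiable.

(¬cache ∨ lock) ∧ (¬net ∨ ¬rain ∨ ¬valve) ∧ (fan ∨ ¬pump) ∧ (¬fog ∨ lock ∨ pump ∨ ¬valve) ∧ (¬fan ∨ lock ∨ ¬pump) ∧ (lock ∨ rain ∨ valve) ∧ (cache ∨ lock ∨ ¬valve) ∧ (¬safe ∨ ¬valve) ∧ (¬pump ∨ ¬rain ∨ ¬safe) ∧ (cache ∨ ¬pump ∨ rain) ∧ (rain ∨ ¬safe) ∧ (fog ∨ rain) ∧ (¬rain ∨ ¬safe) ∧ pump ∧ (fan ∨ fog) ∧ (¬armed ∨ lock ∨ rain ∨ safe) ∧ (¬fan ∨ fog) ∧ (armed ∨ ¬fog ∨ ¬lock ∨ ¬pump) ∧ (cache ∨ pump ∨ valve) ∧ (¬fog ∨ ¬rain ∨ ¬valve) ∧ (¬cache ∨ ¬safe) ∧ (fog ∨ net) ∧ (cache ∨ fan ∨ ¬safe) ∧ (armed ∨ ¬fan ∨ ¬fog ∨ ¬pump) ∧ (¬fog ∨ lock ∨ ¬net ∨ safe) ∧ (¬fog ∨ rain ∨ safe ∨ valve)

lock = True, cache = True, safe = False, net = False, rain = False, armed = True, pump = True, fan = True, valve = True, fog = True

Unit clause (pump) forces pump = True.
In (fan ∨ ¬pump) only fan is left, so fan = True.
In (¬fan ∨ lock ∨ ¬pump) only lock is left, so lock = True.
In (¬fan ∨ fog) only fog is left, so fog = True.
In (armed ∨ ¬fog ∨ ¬lock ∨ ¬pump) only armed is left, so armed = True.
Set cache = True.
  then (¬cache ∨ ¬safe) forces safe = False.
Set net = False.
Set rain = False.
  then (¬fog ∨ rain ∨ safe ∨ valve) forces valve = True.
All clauses satisfied.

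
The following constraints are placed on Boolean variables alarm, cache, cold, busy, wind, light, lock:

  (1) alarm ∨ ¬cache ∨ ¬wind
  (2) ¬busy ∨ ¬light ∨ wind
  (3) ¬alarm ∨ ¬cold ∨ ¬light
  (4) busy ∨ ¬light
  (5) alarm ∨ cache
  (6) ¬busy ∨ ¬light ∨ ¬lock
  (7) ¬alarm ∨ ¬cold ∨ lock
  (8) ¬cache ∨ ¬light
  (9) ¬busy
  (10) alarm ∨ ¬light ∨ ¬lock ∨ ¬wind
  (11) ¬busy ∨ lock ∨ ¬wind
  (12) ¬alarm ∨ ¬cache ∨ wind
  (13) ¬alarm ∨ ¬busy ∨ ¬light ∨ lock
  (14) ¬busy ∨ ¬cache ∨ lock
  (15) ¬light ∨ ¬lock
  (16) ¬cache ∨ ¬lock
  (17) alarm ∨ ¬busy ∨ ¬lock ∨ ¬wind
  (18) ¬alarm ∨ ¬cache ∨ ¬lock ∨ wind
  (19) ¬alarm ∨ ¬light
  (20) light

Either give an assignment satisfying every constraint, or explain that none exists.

Case busy = True:
  Clause (¬busy) is falsified — contradiction.
Case busy = False:
  (busy ∨ ¬light) forces light = False.
  Clause (light) is falsified — contradiction.
Both cases fail, so the formula is unsatisfiable.

No satisfying assignment exists.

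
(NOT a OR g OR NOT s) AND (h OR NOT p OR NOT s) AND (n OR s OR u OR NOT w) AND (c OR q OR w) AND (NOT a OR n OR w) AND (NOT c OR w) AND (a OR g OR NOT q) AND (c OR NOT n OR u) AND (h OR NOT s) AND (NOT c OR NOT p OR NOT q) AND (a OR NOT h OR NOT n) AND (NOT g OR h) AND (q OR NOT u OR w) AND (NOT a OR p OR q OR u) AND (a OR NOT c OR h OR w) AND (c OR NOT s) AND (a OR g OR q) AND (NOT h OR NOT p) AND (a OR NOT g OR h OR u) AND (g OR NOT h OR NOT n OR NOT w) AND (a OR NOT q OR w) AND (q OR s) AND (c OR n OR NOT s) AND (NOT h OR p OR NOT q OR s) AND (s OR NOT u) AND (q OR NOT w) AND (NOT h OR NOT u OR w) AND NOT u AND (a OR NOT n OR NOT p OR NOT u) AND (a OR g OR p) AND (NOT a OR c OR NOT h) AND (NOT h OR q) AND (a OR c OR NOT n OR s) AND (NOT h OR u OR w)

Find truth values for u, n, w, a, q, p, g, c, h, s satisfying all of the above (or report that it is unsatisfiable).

Unit clause (NOT u) forces u = False.
Set n = False.
Set w = True.
  then (n OR s OR u OR NOT w) forces s = True.
  then (h OR NOT s) forces h = True.
  then (c OR NOT s) forces c = True.
  then (NOT h OR NOT p) forces p = False.
  then (q OR NOT w) forces q = True.
Set a = False.
  then (a OR g OR NOT q) forces g = True.
All clauses satisfied.

u = False; n = False; w = True; a = False; q = True; p = False; g = True; c = True; h = True; s = True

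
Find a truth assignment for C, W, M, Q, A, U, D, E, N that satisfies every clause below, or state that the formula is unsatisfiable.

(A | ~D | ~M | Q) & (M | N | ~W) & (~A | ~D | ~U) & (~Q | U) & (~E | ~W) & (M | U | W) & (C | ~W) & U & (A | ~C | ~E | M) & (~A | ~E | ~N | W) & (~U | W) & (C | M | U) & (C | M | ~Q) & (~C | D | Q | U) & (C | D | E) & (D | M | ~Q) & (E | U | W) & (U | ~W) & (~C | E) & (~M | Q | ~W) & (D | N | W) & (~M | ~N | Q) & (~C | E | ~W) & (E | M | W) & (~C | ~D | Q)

Unsatisfiable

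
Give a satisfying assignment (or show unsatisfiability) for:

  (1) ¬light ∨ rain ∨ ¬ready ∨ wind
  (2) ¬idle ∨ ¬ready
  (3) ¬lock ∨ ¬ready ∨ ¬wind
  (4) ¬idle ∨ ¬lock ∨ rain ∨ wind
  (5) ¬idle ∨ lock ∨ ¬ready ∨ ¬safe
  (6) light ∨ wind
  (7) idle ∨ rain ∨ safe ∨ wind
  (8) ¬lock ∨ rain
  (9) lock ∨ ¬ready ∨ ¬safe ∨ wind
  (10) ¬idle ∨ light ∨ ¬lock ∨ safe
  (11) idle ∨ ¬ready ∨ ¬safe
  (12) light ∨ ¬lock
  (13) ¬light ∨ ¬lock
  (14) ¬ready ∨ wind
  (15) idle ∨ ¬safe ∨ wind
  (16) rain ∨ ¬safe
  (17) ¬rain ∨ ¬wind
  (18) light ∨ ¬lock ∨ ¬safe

Set safe = False.
Set rain = False.
  then (¬lock ∨ rain) forces lock = False.
Set ready = False.
Set light = True.
Set wind = False.
  then (idle ∨ rain ∨ safe ∨ wind) forces idle = True.
All clauses satisfied.

safe=F, rain=F, ready=F, lock=F, light=T, wind=F, idle=T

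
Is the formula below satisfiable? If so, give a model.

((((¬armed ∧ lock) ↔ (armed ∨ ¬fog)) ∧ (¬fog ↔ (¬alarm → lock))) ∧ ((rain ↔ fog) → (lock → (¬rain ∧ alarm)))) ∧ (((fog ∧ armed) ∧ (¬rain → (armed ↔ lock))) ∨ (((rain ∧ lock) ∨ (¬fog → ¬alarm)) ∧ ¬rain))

alarm = False, rain = False, fog = True, lock = False, armed = False

  (((¬armed ∧ lock) ↔ (armed ∨ ¬fog)) ∧ (¬fog ↔ (¬alarm → lock))) ∧ ((rain ↔ fog) → (lock → (¬rain ∧ alarm))) = True
    ((¬armed ∧ lock) ↔ (armed ∨ ¬fog)) ∧ (¬fog ↔ (¬alarm → lock)) = True
      (¬armed ∧ lock) ↔ (armed ∨ ¬fog) = True
        ¬armed ∧ lock = False
          ¬armed = True
        armed ∨ ¬fog = False
          ¬fog = False
      ¬fog ↔ (¬alarm → lock) = True
        ¬fog = False
        ¬alarm → lock = False
          ¬alarm = True
    (rain ↔ fog) → (lock → (¬rain ∧ alarm)) = True
      rain ↔ fog = False
      lock → (¬rain ∧ alarm) = True
        ¬rain ∧ alarm = False
          ¬rain = True
  ((fog ∧ armed) ∧ (¬rain → (armed ↔ lock))) ∨ (((rain ∧ lock) ∨ (¬fog → ¬alarm)) ∧ ¬rain) = True
    (fog ∧ armed) ∧ (¬rain → (armed ↔ lock)) = False
      fog ∧ armed = False
      ¬rain → (armed ↔ lock) = True
        ¬rain = True
        armed ↔ lock = True
    ((rain ∧ lock) ∨ (¬fog → ¬alarm)) ∧ ¬rain = True
      (rain ∧ lock) ∨ (¬fog → ¬alarm) = True
        rain ∧ lock = False
        ¬fog → ¬alarm = True
          ¬fog = False
          ¬alarm = True
      ¬rain = True
Both conjuncts True, so the formula holds.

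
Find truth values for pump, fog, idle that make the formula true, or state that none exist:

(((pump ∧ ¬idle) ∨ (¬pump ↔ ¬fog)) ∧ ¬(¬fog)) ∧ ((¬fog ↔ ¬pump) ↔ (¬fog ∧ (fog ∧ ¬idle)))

Case fog = True: the formula simplifies to ((pump ∧ ¬idle) ∨ pump) ∧ ¬pump.
  pump = True: the conjunct ¬pump is False.
  pump = False: the conjunct (pump ∧ ¬idle) ∨ pump becomes (False ∧ ¬idle) ∨ False = False.
Case fog = False: the conjunct ¬(¬fog) becomes ¬(¬False) = False.
Both cases fail — unsatisfiable.

UNSATISFIABLE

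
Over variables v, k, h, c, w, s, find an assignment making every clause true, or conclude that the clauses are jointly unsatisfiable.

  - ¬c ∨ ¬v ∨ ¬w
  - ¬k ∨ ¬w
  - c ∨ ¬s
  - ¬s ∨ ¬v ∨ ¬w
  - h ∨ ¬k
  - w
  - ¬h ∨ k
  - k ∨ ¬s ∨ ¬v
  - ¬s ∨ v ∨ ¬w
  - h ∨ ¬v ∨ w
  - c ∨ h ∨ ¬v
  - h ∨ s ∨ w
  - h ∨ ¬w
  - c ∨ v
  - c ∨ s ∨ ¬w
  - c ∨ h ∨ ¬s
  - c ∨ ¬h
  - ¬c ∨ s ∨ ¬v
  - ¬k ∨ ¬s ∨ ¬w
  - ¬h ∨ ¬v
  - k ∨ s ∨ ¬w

Case w = True:
  (¬k ∨ ¬w) forces k = False.
  (¬h ∨ k) forces h = False.
  Clause (h ∨ ¬w) is falsified — contradiction.
Case w = False:
  Clause (w) is falsified — contradiction.
Both cases fail, so the formula is unsatisfiable.

The formula is unsatisfiable.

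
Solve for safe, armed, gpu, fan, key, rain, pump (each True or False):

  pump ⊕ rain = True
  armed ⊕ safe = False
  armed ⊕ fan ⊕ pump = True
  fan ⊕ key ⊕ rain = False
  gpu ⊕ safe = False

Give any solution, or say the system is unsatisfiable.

safe: False; armed: False; gpu: False; fan: False; key: False; rain: False; pump: True

pump ⊕ rain = T ⊕ F = True ✓
armed ⊕ safe = F ⊕ F = False ✓
armed ⊕ fan ⊕ pump = F ⊕ F ⊕ T = True ✓
fan ⊕ key ⊕ rain = F ⊕ F ⊕ F = False ✓
gpu ⊕ safe = F ⊕ F = False ✓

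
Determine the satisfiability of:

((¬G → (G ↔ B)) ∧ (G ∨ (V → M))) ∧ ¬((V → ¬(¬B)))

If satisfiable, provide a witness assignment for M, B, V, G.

M=T, B=F, V=T, G=F

  (¬G → (G ↔ B)) ∧ (G ∨ (V → M)) = True
    ¬G → (G ↔ B) = True
      ¬G = True
      G ↔ B = True
    G ∨ (V → M) = True
      V → M = True
  ¬((V → ¬(¬B))) = True
    V → ¬(¬B) = False
      ¬(¬B) = False
        ¬B = True
Both conjuncts True, so the formula holds.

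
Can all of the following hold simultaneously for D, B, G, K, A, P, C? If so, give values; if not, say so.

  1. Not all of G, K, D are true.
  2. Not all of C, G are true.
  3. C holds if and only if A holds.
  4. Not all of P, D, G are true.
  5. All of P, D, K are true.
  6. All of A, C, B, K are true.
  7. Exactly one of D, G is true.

D: True, B: True, G: False, K: True, A: True, P: True, C: True

  (1) {G, K, D}: 2/3 true — not all ✓
  (2) {C, G}: 1/2 true — not all ✓
  (3) C=T, A=T — same ✓
  (4) {P, D, G}: 2/3 true — not all ✓
  (5) {P, D, K}: all 3 true ✓
  (6) {A, C, B, K}: all 4 true ✓
  (7) {D, G}: 1 true — exactly one ✓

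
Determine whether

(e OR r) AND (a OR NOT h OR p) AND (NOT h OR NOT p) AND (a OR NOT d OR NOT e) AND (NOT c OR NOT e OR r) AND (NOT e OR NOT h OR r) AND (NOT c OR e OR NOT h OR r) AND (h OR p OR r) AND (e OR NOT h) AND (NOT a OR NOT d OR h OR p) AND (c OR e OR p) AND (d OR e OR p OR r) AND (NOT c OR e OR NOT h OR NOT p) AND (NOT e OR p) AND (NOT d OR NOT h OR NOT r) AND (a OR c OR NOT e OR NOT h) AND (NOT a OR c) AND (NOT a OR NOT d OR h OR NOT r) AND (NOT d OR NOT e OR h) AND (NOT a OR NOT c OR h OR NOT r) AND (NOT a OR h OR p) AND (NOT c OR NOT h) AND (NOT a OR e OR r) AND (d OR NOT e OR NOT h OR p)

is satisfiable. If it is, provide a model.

e = False; h = False; r = True; a = False; c = False; p = True; d = True

Set e = False.
  then (e OR r) forces r = True.
  then (e OR NOT h) forces h = False.
Set a = False.
Set c = False.
  then (c OR e OR p) forces p = True.
Set d = True.
All clauses satisfied.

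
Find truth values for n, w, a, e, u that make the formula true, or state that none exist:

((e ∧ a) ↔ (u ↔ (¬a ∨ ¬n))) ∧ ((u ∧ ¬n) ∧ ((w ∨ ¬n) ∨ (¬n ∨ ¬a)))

n=F, w=F, a=T, e=T, u=T

  (e ∧ a) ↔ (u ↔ (¬a ∨ ¬n)) = True
    e ∧ a = True
    u ↔ (¬a ∨ ¬n) = True
      ¬a ∨ ¬n = True
        ¬a = False
        ¬n = True
  (u ∧ ¬n) ∧ ((w ∨ ¬n) ∨ (¬n ∨ ¬a)) = True
    u ∧ ¬n = True
      ¬n = True
    (w ∨ ¬n) ∨ (¬n ∨ ¬a) = True
      w ∨ ¬n = True
        ¬n = True
      ¬n ∨ ¬a = True
        ¬n = True
        ¬a = False
Both conjuncts True, so the formula holds.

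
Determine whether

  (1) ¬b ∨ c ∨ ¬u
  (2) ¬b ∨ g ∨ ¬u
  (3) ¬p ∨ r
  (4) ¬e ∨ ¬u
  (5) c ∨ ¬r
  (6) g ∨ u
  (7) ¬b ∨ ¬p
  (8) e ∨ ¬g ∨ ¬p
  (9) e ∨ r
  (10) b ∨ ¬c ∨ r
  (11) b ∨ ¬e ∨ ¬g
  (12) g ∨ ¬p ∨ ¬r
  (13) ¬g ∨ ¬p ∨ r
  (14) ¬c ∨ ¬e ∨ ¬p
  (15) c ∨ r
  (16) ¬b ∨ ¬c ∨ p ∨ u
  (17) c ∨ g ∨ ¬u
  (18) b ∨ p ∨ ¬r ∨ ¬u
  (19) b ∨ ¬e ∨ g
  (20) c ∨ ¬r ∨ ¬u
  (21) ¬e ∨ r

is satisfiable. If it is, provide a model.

Try c = False:
  (c ∨ ¬r) forces r = False.
  clause (c ∨ r) is falsified — backtrack.
So c = True.
Set e = False.
  then (e ∨ r) forces r = True.
Set b = True.
  then (¬b ∨ ¬p) forces p = False.
  then (¬b ∨ ¬c ∨ p ∨ u) forces u = True.
  then (¬b ∨ g ∨ ¬u) forces g = True.
All clauses satisfied.

c = True, e = False, b = True, r = True, p = False, u = True, g = True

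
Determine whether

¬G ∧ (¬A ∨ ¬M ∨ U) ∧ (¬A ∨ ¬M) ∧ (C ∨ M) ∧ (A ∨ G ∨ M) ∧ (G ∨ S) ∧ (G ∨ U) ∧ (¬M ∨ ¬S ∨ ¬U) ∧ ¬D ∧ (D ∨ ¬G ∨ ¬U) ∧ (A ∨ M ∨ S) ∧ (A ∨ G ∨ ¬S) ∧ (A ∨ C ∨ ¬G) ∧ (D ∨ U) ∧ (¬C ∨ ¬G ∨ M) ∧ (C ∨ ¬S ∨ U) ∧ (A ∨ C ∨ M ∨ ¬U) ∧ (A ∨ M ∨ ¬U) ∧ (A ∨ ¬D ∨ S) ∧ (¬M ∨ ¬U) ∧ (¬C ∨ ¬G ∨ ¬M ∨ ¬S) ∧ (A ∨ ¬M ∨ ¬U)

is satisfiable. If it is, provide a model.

C: True, G: False, D: False, U: True, S: True, M: False, A: True

Unit clause (¬G) forces G = False.
In (G ∨ S) only S is left, so S = True.
In (G ∨ U) only U is left, so U = True.
In (¬M ∨ ¬S ∨ ¬U) only ¬M is left, so M = False.
Unit clause (¬D) forces D = False.
In (A ∨ G ∨ ¬S) only A is left, so A = True.
In (C ∨ M) only C is left, so C = True.
All clauses satisfied.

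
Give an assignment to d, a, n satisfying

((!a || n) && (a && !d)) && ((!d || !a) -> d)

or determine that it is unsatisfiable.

Unsatisfiable

Case d = True: the conjunct !d is False.
Case d = False: the conjunct (!d || !a) -> d becomes (True || !a) -> False = False.
Both cases fail — unsatisfiable.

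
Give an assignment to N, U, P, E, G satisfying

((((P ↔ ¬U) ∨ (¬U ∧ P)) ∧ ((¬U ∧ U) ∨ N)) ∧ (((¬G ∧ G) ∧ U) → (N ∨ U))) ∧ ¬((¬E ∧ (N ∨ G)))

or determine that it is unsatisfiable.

N: True, U: False, P: True, E: True, G: True

  (((P ↔ ¬U) ∨ (¬U ∧ P)) ∧ ((¬U ∧ U) ∨ N)) ∧ (((¬G ∧ G) ∧ U) → (N ∨ U)) = True
    ((P ↔ ¬U) ∨ (¬U ∧ P)) ∧ ((¬U ∧ U) ∨ N) = True
      (P ↔ ¬U) ∨ (¬U ∧ P) = True
        P ↔ ¬U = True
          ¬U = True
        ¬U ∧ P = True
          ¬U = True
      (¬U ∧ U) ∨ N = True
        ¬U ∧ U = False
          ¬U = True
    ((¬G ∧ G) ∧ U) → (N ∨ U) = True
      (¬G ∧ G) ∧ U = False
        ¬G ∧ G = False
          ¬G = False
      N ∨ U = True
  ¬((¬E ∧ (N ∨ G))) = True
    ¬E ∧ (N ∨ G) = False
      ¬E = False
      N ∨ G = True
Both conjuncts True, so the formula holds.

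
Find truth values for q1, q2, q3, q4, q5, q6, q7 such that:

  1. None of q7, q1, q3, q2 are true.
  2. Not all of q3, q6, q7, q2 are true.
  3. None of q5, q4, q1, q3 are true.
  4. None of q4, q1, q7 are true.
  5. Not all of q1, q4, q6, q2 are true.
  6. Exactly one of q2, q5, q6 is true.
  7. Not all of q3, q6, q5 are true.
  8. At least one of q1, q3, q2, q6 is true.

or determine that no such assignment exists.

q1: False, q2: False, q3: False, q4: False, q5: False, q6: True, q7: False

  (1) {q7, q1, q3, q2}: 0 true — none ✓
  (2) {q3, q6, q7, q2}: 1/4 true — not all ✓
  (3) {q5, q4, q1, q3}: 0 true — none ✓
  (4) {q4, q1, q7}: 0 true — none ✓
  (5) {q1, q4, q6, q2}: 1/4 true — not all ✓
  (6) {q2, q5, q6}: 1 true — exactly one ✓
  (7) {q3, q6, q5}: 1/3 true — not all ✓
  (8) {q1, q3, q2, q6}: 1 true — at least one ✓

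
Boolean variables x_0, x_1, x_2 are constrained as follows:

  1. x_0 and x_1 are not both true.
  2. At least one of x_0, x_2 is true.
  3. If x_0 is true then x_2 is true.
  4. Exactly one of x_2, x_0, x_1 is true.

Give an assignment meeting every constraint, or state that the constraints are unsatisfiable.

x_0 = False, x_1 = False, x_2 = True

  (1) x_0=F, x_1=F — not both ✓
  (2) {x_0, x_2}: 1 true — at least one ✓
  (3) x_0=F ⇒ x_2: vacuous ✓
  (4) {x_2, x_0, x_1}: 1 true — exactly one ✓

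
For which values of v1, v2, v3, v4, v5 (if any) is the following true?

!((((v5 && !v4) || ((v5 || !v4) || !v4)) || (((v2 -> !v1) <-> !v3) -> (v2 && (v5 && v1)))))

v1: False; v2: False; v3: False; v4: True; v5: False

  !((((v5 && !v4) || ((v5 || !v4) || !v4)) || (((v2 -> !v1) <-> !v3) -> (v2 && (v5 && v1))))) = True
    ((v5 && !v4) || ((v5 || !v4) || !v4)) || (((v2 -> !v1) <-> !v3) -> (v2 && (v5 && v1))) = False
      (v5 && !v4) || ((v5 || !v4) || !v4) = False
        v5 && !v4 = False
          !v4 = False
        (v5 || !v4) || !v4 = False
          v5 || !v4 = False
            !v4 = False
          !v4 = False
      ((v2 -> !v1) <-> !v3) -> (v2 && (v5 && v1)) = False
        (v2 -> !v1) <-> !v3 = True
          v2 -> !v1 = True
            !v1 = True
          !v3 = True
        v2 && (v5 && v1) = False
          v5 && v1 = False
The formula evaluates to True.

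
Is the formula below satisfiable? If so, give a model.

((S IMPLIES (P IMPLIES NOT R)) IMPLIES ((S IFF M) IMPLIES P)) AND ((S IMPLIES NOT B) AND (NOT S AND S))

Unsatisfiable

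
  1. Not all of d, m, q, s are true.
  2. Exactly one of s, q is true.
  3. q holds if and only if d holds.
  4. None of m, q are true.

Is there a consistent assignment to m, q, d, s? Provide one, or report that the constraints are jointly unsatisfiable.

m: False, q: False, d: False, s: True

  (1) {d, m, q, s}: 1/4 true — not all ✓
  (2) {s, q}: 1 true — exactly one ✓
  (3) q=F, d=F — same ✓
  (4) {m, q}: 0 true — none ✓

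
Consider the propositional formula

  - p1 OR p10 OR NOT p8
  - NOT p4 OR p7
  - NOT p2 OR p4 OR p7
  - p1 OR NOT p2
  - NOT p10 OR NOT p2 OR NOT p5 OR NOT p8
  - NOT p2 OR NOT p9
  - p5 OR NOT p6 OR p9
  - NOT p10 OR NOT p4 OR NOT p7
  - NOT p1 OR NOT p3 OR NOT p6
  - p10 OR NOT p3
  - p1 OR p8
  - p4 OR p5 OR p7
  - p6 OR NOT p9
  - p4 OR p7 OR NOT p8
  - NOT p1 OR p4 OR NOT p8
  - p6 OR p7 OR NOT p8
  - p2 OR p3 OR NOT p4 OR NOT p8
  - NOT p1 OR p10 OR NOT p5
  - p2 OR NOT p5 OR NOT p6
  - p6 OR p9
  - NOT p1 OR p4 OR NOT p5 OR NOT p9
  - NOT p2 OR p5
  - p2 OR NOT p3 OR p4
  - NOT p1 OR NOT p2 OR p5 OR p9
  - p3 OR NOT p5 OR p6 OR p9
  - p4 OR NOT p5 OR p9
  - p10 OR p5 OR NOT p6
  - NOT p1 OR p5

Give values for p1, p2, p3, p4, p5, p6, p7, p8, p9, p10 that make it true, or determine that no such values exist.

Set p1 = False.
  then (p1 OR NOT p2) forces p2 = False.
  then (p1 OR p8) forces p8 = True.
  then (p1 OR p10 OR NOT p8) forces p10 = True.
Try p3 = True:
  (p2 OR NOT p3 OR p4) forces p4 = True.
  (NOT p4 OR p7) forces p7 = True.
  clause (NOT p10 OR NOT p4 OR NOT p7) is falsified — backtrack.
So p3 = False.
  then (p2 OR p3 OR NOT p4 OR NOT p8) forces p4 = False.
  then (p4 OR p7 OR NOT p8) forces p7 = True.
Set p5 = False.
Set p6 = True.
  then (p5 OR NOT p6 OR p9) forces p9 = True.
All clauses satisfied.

p1=F; p2=F; p3=F; p4=F; p5=F; p6=T; p7=T; p8=T; p9=T; p10=T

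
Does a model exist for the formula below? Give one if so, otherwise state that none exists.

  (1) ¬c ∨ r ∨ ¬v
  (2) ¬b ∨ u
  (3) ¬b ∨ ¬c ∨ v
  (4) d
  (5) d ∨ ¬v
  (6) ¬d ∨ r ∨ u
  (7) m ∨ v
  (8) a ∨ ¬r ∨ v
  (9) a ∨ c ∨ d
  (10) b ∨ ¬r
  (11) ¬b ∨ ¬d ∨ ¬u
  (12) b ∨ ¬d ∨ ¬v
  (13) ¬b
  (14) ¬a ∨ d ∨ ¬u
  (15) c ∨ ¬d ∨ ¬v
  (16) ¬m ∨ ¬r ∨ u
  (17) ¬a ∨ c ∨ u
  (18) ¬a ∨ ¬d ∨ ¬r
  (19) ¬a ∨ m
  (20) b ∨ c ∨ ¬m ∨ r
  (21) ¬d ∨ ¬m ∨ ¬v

u = True, b = False, c = True, r = False, m = True, v = False, a = True, d = True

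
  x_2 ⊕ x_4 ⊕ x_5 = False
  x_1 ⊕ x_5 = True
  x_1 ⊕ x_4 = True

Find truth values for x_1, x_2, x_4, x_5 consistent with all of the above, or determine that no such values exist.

x_1=F, x_2=F, x_4=T, x_5=T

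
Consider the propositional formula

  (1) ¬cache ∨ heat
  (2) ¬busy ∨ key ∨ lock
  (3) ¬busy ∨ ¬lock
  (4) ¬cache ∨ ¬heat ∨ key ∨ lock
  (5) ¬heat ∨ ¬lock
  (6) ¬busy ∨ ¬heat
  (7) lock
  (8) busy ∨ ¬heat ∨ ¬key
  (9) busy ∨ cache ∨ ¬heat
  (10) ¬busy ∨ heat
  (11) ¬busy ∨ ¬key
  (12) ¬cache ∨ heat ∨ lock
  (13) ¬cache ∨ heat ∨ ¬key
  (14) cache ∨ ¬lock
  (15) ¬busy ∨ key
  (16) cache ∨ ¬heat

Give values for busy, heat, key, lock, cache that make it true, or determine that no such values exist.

UNSATISFIABLE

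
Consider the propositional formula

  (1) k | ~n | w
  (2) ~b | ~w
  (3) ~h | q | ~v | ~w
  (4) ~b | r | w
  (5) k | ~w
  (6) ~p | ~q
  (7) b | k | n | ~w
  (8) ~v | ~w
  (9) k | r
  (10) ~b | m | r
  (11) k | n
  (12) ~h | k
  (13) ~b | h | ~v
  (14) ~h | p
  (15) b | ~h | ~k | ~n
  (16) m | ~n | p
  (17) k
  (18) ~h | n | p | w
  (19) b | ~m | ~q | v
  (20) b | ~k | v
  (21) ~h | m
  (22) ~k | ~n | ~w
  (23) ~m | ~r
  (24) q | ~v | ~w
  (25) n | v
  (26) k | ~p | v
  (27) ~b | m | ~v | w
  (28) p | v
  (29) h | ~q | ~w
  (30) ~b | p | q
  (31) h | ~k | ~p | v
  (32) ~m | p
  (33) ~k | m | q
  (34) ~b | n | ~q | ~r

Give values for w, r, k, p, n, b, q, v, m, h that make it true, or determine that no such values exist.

Unit clause (k) forces k = True.
Try w = True:
  (~b | ~w) forces b = False.
  (~v | ~w) forces v = False.
  clause (b | ~k | v) is falsified — backtrack.
So w = False.
Set r = False.
  then (~b | r | w) forces b = False.
  then (b | ~k | v) forces v = True.
Set p = True.
  then (~p | ~q) forces q = False.
  then (~k | m | q) forces m = True.
Set n = False.
Set h = False.
All clauses satisfied.

w = False; r = False; k = True; p = True; n = False; b = False; q = False; v = True; m = True; h = False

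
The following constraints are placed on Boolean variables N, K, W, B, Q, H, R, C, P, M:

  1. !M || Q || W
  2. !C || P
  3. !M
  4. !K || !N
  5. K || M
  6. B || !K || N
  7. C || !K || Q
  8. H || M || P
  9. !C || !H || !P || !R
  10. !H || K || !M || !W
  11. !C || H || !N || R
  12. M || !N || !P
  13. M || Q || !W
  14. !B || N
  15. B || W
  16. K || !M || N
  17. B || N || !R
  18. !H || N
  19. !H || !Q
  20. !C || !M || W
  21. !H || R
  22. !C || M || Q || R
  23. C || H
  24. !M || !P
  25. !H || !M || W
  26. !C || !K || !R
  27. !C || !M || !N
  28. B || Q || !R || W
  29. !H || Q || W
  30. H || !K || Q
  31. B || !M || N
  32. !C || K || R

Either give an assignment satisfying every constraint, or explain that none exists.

UNSATISFIABLE

Case M = True:
  Clause (!M) is falsified — contradiction.
Case M = False:
  (K || M) forces K = True.
  (!K || !N) forces N = False.
  (B || !K || N) forces B = True.
  Clause (!B || N) is falsified — contradiction.
Both cases fail, so the formula is unsatisfiable.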